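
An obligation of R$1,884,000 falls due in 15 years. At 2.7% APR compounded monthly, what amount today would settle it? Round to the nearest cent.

R$1,257,156.12

With 12 periods per year: i = 0.00225, n = 180.
PV = FV·(1+i)^(−n) = 1,884,000 × 0.667280 = 1,257,156.1156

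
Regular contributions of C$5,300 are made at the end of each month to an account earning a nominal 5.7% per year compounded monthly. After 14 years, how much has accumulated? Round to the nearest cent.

Periodic rate i = 0.057/12 = 0.00475; n = 14 × 12 = 168 periods.
Accumulation factor s(168|0.00475) = 256.189897; FV = 5300 × 256.189897 = 1,357,806.4534

C$1,357,806.45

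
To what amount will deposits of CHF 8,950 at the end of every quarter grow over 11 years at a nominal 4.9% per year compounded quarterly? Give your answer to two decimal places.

Periodic rate i = 0.049/4 = 0.01225; n = 11 × 4 = 44 periods.
FV = 8950 × [(1+0.01225)^44 − 1] / 0.01225 = 8950 × 57.852014 = 517,775.5268

CHF 517,775.53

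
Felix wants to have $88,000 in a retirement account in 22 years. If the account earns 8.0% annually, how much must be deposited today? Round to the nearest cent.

$16,186.76

PV = 88,000 / (1 + 0.08)^22 = 88,000 / 5.436540 = 16,186.7646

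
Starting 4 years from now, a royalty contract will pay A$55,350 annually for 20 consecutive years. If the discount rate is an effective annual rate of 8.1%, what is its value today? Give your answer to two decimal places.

A$427,017.08

PV at t=3 (ordinary 20-year annuity): 55350 × a(20|0.081) = 55350 × 9.745513 = 539,414.1363
PV₀ = 539,414.1363 / (1+0.081)^3 = 539,414.1363 / 1.263214 = 427,017.0755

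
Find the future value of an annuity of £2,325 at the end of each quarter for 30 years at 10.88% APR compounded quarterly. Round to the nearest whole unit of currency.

Periodic rate i = 0.1088/4 = 0.0272; n = 30 × 4 = 120 periods.
FV = PMT · [(1+i)^n − 1] / i = 2325 · 883.753501 = 2,054,726.8904

£2,054,727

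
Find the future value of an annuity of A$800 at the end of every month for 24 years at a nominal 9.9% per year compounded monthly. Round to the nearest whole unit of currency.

i = 0.099/12 = 0.00825 per month; n = 24·12 = 288.
FV = 800 × [(1+0.00825)^288 − 1] / 0.00825 = 800 × 1170.591469 = 936,473.1752

A$936,473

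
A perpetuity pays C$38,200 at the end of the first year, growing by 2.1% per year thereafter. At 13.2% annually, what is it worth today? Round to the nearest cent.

PV = D₁/(r − g) = 38200/(0.132 − 0.021) = 344,144.1441

C$344,144.14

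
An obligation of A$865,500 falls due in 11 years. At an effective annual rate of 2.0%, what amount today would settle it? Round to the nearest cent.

A$696,089.66

PV = 865,500 / (1 + 0.02)^11 = 865,500 / 1.243374 = 696,089.6603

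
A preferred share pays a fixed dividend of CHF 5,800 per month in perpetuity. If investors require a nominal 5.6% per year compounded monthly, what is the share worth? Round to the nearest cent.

CHF 1,242,857.14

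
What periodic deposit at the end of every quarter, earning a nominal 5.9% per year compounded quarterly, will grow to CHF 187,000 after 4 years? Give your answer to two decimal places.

CHF 10,448.16

With 4 periods per year: i = 0.01475, n = 16.
FV-annuity factor = 17.897888; PMT = 187000 / 17.897888 = 10,448.1602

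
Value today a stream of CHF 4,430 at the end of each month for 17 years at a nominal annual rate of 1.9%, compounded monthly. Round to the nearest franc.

Periodic rate i = 0.019/12 = 0.00158333; n = 17 × 12 = 204 periods.
Annuity factor a(204|0.00158333) = 174.215489; PV = 4430 × 174.215489 = 771,774.6166

CHF 771,775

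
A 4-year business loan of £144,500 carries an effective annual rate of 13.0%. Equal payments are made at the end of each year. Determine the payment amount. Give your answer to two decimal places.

PMT = 144500 / ( [1 − (1+0.13)^(−4)] / 0.13 ) = 144500 / 2.974471 = 48,580.0615

£48,580.06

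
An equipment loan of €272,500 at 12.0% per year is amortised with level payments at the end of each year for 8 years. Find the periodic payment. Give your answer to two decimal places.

€54,855.02

PMT = 272500 / ( [1 − (1+0.12)^(−8)] / 0.12 ) = 272500 / 4.967640 = 54,855.0243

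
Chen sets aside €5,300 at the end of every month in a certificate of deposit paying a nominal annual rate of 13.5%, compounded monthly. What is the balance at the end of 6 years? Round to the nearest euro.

€583,125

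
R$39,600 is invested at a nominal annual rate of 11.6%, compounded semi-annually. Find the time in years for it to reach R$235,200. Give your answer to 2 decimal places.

Periodic rate i = 0.116/2 = 0.058.
(1+i)^n = 235200/39600 = 5.93939, so n = ln 5.93939 / ln 1.058 = 31.5998 half-years
= 31.5998/2 years

15.80 years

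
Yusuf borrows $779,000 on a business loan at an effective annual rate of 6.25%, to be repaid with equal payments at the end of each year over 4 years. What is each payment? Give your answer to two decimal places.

PMT = 779000 / ( [1 − (1+0.0625)^(−4)] / 0.0625 ) = 779000 / 3.445361 = 226,101.1225

$226,101.12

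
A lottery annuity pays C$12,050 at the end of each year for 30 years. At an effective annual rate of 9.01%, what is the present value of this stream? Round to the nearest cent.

PV = PMT · [1 − (1+i)^(−n)] / i = 12050 · 10.264551 = 123,687.8352

C$123,687.84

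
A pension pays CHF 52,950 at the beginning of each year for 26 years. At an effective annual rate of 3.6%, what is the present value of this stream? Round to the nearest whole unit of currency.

PV = PMT · [1 − (1+i)^(−n)] / i × (1+i) = 52950 · 17.304075 = 916,250.7453
Payments are at the start of each period, so multiply by (1+i).

CHF 916,251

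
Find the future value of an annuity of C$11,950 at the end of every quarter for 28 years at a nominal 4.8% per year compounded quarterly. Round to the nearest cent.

i = 0.048/4 = 0.012 per quarter; n = 28·4 = 112.
Accumulation factor s(112|0.012) = 233.649800; FV = 11950 × 233.649800 = 2,792,115.1130

C$2,792,115.11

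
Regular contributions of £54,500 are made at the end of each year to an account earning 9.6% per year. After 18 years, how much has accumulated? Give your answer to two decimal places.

FV = PMT · [(1+i)^n − 1] / i = 54500 · 43.823216 = 2,388,365.2737

£2,388,365.27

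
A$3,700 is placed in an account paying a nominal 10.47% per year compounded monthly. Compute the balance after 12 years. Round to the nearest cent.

A$12,926.55

Periodic rate i = 0.1047/12 = 0.008725; n = 12 × 12 = 144 periods.
FV = 3,700 × (1 + 0.008725)^144 = 12,926.5515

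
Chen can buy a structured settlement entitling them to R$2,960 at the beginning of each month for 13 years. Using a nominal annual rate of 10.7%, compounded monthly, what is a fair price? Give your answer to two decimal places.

R$251,069.69

Periodic rate i = 0.107/12 = 0.00891667; n = 13 × 12 = 156 periods.
PV = 2960 × [1 − (1+0.00891667)^(−156)] / 0.00891667 × (1+i) = 2960 × 84.820840 = 251,069.6867
(Beginning-of-period payments → annuity-due factor ×(1+i).)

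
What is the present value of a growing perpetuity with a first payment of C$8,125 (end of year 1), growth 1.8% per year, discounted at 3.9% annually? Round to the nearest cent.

C$386,904.76

PV = D₁/(r − g) = 8125/(0.039 − 0.018) = 386,904.7619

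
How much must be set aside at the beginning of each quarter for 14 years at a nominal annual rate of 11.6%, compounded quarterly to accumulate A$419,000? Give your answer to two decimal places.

i = 0.116/4 = 0.029 per quarter; n = 14·4 = 56.
PMT = 419000 / ( [(1+0.029)^56 − 1] / 0.029 × (1+i) ) = 419000 / 140.422314 = 2,983.8563

A$2,983.86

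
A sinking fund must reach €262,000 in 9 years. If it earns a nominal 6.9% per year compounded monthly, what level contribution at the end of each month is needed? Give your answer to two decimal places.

€1,756.89

i = 0.069/12 = 0.00575 per month; n = 9·12 = 108.
PMT = 262000 / ( [(1+0.00575)^108 − 1] / 0.00575 ) = 262000 / 149.127186 = 1,756.8896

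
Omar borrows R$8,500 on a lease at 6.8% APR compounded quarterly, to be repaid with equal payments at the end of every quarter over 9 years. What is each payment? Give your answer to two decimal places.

Periodic rate i = 0.068/4 = 0.017; n = 9 × 4 = 36 periods.
PMT = 8500 / ( [1 − (1+0.017)^(−36)] / 0.017 ) = 8500 / 26.761074 = 317.6255

R$317.63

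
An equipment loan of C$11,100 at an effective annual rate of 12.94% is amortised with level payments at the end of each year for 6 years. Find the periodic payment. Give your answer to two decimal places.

C$2,772.06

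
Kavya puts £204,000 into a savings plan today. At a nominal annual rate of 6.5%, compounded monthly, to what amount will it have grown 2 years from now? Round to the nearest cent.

£232,239.50

i = 0.065/12 = 0.00541667 per month; n = 2·12 = 24.
FV = 204,000 × (1 + 0.00541667)^24 = 232,239.5023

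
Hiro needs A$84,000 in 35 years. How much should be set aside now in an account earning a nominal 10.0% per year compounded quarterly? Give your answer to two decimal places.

A$2,648.12

i = 0.1/4 = 0.025 per quarter; n = 35·4 = 140.
Discount factor = (1+0.025)^(−140) = 0.031525; PV = 84,000 × 0.031525 = 2,648.1229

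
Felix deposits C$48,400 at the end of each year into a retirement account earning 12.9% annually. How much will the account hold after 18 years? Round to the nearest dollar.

C$2,957,125

FV = 48400 × [(1+0.129)^18 − 1] / 0.129 = 48400 × 61.097634 = 2,957,125.4827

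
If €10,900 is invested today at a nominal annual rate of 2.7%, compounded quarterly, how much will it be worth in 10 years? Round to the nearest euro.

€14,266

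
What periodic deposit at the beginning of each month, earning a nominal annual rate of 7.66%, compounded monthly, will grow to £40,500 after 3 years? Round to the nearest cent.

With 12 periods per year: i = 0.00638333, n = 36.
FV-annuity factor × (1+i) = 40.585831; PMT = 40500 / 40.585831 = 997.8852

£997.89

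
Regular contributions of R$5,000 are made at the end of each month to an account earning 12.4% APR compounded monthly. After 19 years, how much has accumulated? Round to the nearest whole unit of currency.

R$4,558,990

With 12 periods per year: i = 0.0103333, n = 228.
FV = PMT · [(1+i)^n − 1] / i = 5000 · 911.797968 = 4,558,989.8395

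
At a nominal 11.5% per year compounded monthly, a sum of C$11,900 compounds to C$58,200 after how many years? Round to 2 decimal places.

13.87 years

Periodic rate i = 0.115/12 = 0.00958333.
(1+i)^n = 58200/11900 = 4.89076, so n = ln 4.89076 / ln 1.00958 = 166.4286 months
= 166.4286/12 years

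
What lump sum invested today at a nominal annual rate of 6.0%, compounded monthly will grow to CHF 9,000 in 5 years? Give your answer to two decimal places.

CHF 6,672.35

With 12 periods per year: i = 0.005, n = 60.
PV = 9,000 / (1 + 0.005)^60 = 9,000 / 1.348850 = 6,672.3498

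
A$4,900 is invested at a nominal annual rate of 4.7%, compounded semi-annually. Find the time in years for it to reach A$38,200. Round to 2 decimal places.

Periodic rate i = 0.047/2 = 0.0235.
n = ln(38200/4900) / ln(1+0.0235) = ln(7.79592) / 0.023228 = 88.4101 half-years
= 88.4101/2 years

44.21 years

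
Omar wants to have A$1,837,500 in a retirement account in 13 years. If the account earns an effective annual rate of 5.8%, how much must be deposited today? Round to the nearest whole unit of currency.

A$882,904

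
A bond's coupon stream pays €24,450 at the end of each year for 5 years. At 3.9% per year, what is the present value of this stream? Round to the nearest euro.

€109,154

Annuity factor a(5|0.039) = 4.464356; PV = 24450 × 4.464356 = 109,153.5119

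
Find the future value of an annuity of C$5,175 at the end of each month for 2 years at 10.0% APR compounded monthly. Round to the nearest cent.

C$136,862.79

Periodic rate i = 0.1/12 = 0.00833333; n = 2 × 12 = 24 periods.
FV = PMT · [(1+i)^n − 1] / i = 5175 · 26.446915 = 136,862.7870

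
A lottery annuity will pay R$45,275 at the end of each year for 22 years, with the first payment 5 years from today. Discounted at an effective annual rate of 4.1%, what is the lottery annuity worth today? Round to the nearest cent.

R$551,843.02

PV at t=4 (ordinary 22-year annuity): 45275 × a(22|0.041) = 45275 × 14.313967 = 648,064.8555
Discount back 4 years: 648,064.8555 × (1+0.041)^(−4) = 648,064.8555 × 0.851524 = 551,843.0182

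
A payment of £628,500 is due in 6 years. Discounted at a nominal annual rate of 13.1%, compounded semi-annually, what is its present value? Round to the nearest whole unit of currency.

£293,538

i = 0.131/2 = 0.0655 per half-year; n = 6·2 = 12.
PV = FV·(1+i)^(−n) = 628,500 × 0.467045 = 293,537.6638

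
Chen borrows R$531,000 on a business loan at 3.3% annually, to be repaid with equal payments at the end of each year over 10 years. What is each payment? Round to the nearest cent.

R$63,206.18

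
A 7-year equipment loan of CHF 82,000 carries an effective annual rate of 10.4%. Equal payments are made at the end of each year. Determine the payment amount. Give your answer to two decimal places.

PMT = 82000 / ( [1 − (1+0.104)^(−7)] / 0.104 ) = 82000 / 4.804963 = 17,065.6883

CHF 17,065.69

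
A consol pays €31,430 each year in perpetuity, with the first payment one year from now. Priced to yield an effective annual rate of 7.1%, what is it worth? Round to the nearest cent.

PV = PMT / i = 31430 / 0.071 = 442,676.0563

€442,676.06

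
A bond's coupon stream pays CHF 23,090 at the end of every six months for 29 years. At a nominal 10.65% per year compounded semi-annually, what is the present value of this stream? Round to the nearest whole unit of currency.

i = 0.1065/2 = 0.05325 per half-year; n = 29·2 = 58.
PV = 23090 × [1 − (1+0.05325)^(−58)] / 0.05325 = 23090 × 17.852822 = 412,221.6542

CHF 412,222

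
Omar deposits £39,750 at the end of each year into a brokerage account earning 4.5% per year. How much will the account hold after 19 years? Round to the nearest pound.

£1,155,277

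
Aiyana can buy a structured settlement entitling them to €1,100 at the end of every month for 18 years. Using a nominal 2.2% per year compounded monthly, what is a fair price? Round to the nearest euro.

€196,050

With 12 periods per year: i = 0.00183333, n = 216.
PV = PMT · [1 − (1+i)^(−n)] / i = 1100 · 178.226867 = 196,049.5539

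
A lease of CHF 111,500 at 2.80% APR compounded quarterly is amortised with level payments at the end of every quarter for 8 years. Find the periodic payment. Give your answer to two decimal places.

With 4 periods per year: i = 0.007, n = 32.
PMT = 111500 / ( [1 − (1+0.007)^(−32)] / 0.007 ) = 111500 / 28.580124 = 3,901.3127

CHF 3,901.31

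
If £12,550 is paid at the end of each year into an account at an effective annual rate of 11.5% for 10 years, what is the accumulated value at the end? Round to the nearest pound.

£214,981

FV = PMT · [(1+i)^n − 1] / i = 12550 · 17.129972 = 214,981.1537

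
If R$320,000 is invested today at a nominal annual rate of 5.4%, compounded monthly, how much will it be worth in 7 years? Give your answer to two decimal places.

With 12 periods per year: i = 0.0045, n = 84.
FV = 320,000 × (1 + 0.0045)^84 = 466,600.3169

R$466,600.32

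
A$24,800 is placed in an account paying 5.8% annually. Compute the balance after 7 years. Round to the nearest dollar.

24,800 × (1+0.058)^7 = 24,800 × 1.483883 = 36,800.2996

A$36,800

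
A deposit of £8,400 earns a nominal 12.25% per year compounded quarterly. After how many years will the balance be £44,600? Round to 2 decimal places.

Periodic rate i = 0.1225/4 = 0.030625.
n = ln(44600/8400) / ln(1+0.030625) = ln(5.30952) / 0.030165 = 55.3449 quarters
= 55.3449/4 years

13.84 years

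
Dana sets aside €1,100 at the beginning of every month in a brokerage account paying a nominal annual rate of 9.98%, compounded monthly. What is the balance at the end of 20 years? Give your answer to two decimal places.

€840,071.29

i = 0.0998/12 = 0.00831667 per month; n = 20·12 = 240.
FV = PMT · [(1+i)^n − 1] / i × (1+i) = 1100 · 763.701177 = 840,071.2949
Payments are at the start of each period, so multiply by (1+i).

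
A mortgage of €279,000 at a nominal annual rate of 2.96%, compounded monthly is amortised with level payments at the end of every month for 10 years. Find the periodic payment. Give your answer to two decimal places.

i = 0.0296/12 = 0.00246667 per month; n = 10·12 = 120.
PMT = 279000 / ( [1 − (1+0.00246667)^(−120)] / 0.00246667 ) = 279000 / 103.760042 = 2,688.8964

€2,688.90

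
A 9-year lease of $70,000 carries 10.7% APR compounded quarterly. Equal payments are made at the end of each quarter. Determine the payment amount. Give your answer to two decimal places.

$3,052.70

With 4 periods per year: i = 0.02675, n = 36.
PMT = 70000 / ( [1 − (1+0.02675)^(−36)] / 0.02675 ) = 70000 / 22.930557 = 3,052.6951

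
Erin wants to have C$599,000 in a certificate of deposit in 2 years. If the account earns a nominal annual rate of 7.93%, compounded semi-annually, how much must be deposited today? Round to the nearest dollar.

C$512,718

i = 0.0793/2 = 0.03965 per half-year; n = 2·2 = 4.
PV = 599,000 / (1 + 0.03965)^4 = 599,000 / 1.168285 = 512,717.5588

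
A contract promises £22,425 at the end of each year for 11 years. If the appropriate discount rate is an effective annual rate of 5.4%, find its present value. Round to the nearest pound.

£182,419

PV = PMT · [1 − (1+i)^(−n)] / i = 22425 · 8.134642 = 182,419.3439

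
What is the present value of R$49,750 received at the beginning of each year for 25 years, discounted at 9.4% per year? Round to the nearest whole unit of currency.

R$517,735

Annuity factor a(25|0.094) × (1+i) = 10.406735; PV = 49750 × 10.406735 = 517,735.0901
(Beginning-of-period payments → annuity-due factor ×(1+i).)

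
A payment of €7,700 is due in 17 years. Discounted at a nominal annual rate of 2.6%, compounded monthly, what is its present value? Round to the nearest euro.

€4,952

With 12 periods per year: i = 0.00216667, n = 204.
Discount factor = (1+0.00216667)^(−204) = 0.643057; PV = 7,700 × 0.643057 = 4,951.5392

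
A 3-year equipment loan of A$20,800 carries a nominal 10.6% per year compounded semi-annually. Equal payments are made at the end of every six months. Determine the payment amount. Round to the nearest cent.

With 2 periods per year: i = 0.053, n = 6.
Annuity-PV factor = 5.027357; PMT = 20800 / 5.027357 = 4,137.3630

A$4,137.36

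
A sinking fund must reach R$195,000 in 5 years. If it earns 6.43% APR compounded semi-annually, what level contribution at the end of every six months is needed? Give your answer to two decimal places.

R$16,842.23

i = 0.0643/2 = 0.03215 per half-year; n = 5·2 = 10.
FV-annuity factor = 11.578040; PMT = 195000 / 11.578040 = 16,842.2292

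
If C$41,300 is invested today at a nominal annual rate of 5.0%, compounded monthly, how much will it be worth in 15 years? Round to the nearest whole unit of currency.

i = 0.05/12 = 0.00416667 per month; n = 15·12 = 180.
41,300 × (1+0.00416667)^180 = 41,300 × 2.113704 = 87,295.9724

C$87,296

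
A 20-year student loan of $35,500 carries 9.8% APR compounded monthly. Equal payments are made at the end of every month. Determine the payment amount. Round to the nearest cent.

$337.89

Periodic rate i = 0.098/12 = 0.00816667; n = 20 × 12 = 240 periods.
PMT = 35500 / ( [1 − (1+0.00816667)^(−240)] / 0.00816667 ) = 35500 / 105.063168 = 337.8920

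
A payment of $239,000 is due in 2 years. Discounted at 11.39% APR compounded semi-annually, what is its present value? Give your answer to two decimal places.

$191,505.00

i = 0.1139/2 = 0.05695 per half-year; n = 2·2 = 4.
PV = 239,000 / (1 + 0.05695)^4 = 239,000 / 1.248009 = 191,505.0049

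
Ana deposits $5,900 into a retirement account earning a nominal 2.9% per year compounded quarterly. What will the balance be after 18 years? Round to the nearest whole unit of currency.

i = 0.029/4 = 0.00725 per quarter; n = 18·4 = 72.
FV = PV·(1+i)^n = 5,900 × 1.682224 = 9,925.1228

$9,925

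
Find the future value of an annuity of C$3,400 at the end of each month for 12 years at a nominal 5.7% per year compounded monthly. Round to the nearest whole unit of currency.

C$700,459

Periodic rate i = 0.057/12 = 0.00475; n = 12 × 12 = 144 periods.
Accumulation factor s(144|0.00475) = 206.017346; FV = 3400 × 206.017346 = 700,458.9772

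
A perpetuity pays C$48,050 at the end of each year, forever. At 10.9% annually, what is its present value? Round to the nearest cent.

PV = C/r = 48050/0.109 = 440,825.6881

C$440,825.69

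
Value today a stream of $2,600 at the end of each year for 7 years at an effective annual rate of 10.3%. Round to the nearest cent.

$12,533.83

Annuity factor a(7|0.103) = 4.820704; PV = 2600 × 4.820704 = 12,533.8309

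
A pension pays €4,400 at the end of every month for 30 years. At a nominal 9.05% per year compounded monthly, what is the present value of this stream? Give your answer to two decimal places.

With 12 periods per year: i = 0.00754167, n = 360.
Annuity factor a(360|0.00754167) = 123.728247; PV = 4400 × 123.728247 = 544,404.2862

€544,404.29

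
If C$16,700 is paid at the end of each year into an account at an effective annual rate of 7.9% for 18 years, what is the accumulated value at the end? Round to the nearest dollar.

Accumulation factor s(18|0.079) = 37.087858; FV = 16700 × 37.087858 = 619,367.2248

C$619,367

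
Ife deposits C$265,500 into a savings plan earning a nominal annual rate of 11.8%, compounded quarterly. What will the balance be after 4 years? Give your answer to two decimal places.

C$422,752.46

With 4 periods per year: i = 0.0295, n = 16.
265,500 × (1+0.0295)^16 = 265,500 × 1.592288 = 422,752.4573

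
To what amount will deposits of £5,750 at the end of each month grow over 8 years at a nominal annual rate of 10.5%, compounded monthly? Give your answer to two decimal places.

£859,489.70

With 12 periods per year: i = 0.00875, n = 96.
FV = 5750 × [(1+0.00875)^96 − 1] / 0.00875 = 5750 × 149.476469 = 859,489.6969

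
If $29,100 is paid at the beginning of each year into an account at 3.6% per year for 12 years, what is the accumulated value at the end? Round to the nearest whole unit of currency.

$442,736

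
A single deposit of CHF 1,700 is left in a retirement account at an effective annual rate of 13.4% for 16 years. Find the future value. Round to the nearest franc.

FV = 1,700 × (1 + 0.134)^16 = 12,713.2853

CHF 12,713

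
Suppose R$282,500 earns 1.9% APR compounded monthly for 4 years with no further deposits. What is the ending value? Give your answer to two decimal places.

R$304,788.61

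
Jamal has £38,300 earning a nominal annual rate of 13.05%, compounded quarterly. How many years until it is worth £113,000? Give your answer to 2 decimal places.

8.43 years

Periodic rate i = 0.1305/4 = 0.032625.
(1+i)^n = 113000/38300 = 2.95039, so n = ln 2.95039 / ln 1.03262 = 33.7009 quarters
= 33.7009/4 years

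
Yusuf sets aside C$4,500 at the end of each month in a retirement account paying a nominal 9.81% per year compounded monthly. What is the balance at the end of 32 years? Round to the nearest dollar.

C$11,995,953

With 12 periods per year: i = 0.008175, n = 384.
FV = 4500 × [(1+0.008175)^384 − 1] / 0.008175 = 4500 × 2665.767333 = 11,995,952.9995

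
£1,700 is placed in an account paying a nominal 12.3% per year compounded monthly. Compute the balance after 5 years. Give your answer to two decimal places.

£3,134.59

With 12 periods per year: i = 0.01025, n = 60.
1,700 × (1+0.01025)^60 = 1,700 × 1.843875 = 3,134.5880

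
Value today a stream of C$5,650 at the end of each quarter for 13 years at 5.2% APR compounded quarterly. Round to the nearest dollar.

C$212,584

Periodic rate i = 0.052/4 = 0.013; n = 13 × 4 = 52 periods.
PV = PMT · [1 − (1+i)^(−n)] / i = 5650 · 37.625526 = 212,584.2201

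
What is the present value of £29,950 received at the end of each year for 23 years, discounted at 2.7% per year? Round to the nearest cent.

£508,206.13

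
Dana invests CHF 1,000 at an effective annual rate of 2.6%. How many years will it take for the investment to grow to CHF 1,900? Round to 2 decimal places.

25.01 years

(1+i)^n = 1900/1000 = 1.90000, so n = ln 1.90000 / ln 1.026 = 25.0062 years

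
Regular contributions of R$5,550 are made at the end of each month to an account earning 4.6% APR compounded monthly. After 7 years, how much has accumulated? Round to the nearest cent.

R$548,777.61

Periodic rate i = 0.046/12 = 0.00383333; n = 7 × 12 = 84 periods.
FV = PMT · [(1+i)^n − 1] / i = 5550 · 98.878849 = 548,777.6131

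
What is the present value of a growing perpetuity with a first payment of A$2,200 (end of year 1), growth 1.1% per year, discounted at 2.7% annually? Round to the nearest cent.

PV = PMT / (i − g) = 2200 / (0.027 − 0.011) = 2200 / 0.016000 = 137,500.0000

A$137,500.00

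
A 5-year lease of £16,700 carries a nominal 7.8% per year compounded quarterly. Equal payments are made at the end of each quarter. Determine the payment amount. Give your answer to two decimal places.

With 4 periods per year: i = 0.0195, n = 20.
PMT = 16700 / ( [1 − (1+0.0195)^(−20)] / 0.0195 ) = 16700 / 16.430607 = 1,016.3958

£1,016.40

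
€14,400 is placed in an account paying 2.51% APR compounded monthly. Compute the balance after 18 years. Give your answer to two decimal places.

i = 0.0251/12 = 0.00209167 per month; n = 18·12 = 216.
FV = 14,400 × (1 + 0.00209167)^216 = 22,613.7099

€22,613.71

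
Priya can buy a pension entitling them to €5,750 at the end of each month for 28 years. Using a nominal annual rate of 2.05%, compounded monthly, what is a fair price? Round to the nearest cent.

With 12 periods per year: i = 0.00170833, n = 336.
PV = PMT · [1 − (1+i)^(−n)] / i = 5750 · 255.486571 = 1,469,047.7848

€1,469,047.78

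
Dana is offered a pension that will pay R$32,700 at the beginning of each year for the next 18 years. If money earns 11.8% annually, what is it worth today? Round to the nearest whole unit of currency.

Annuity factor a(18|0.118) × (1+i) = 8.202224; PV = 32700 × 8.202224 = 268,212.7283
Payments are at the start of each period, so multiply by (1+i).

R$268,213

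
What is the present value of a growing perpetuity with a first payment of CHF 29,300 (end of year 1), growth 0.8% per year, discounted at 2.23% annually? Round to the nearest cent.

PV = D₁/(r − g) = 29300/(0.0223 − 0.008) = 2,048,951.0490

CHF 2,048,951.05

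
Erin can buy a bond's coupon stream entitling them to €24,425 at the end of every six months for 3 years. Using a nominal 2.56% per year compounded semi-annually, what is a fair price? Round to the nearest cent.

€140,202.37

i = 0.0256/2 = 0.0128 per half-year; n = 3·2 = 6.
Annuity factor a(6|0.0128) = 5.740117; PV = 24425 × 5.740117 = 140,202.3677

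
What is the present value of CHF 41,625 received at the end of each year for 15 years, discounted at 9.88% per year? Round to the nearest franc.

CHF 318,784

PV = PMT · [1 − (1+i)^(−n)] / i = 41625 · 7.658464 = 318,783.5569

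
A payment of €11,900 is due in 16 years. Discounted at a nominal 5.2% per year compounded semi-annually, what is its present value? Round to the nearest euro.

Periodic rate i = 0.052/2 = 0.026; n = 16 × 2 = 32 periods.
PV = FV·(1+i)^(−n) = 11,900 × 0.439830 = 5,233.9723

€5,234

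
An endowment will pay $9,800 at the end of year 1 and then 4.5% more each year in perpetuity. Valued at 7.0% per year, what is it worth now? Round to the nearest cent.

PV = PMT / (i − g) = 9800 / (0.07 − 0.045) = 9800 / 0.025000 = 392,000.0000

$392,000.00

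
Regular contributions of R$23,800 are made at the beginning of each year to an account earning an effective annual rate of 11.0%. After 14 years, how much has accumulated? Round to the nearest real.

R$795,048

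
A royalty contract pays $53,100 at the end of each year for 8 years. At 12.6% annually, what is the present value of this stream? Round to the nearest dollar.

$258,343

Annuity factor a(8|0.126) = 4.865207; PV = 53100 × 4.865207 = 258,342.5073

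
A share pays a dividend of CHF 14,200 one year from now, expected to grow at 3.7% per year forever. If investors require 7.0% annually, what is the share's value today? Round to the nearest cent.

CHF 430,303.03

PV = D₁/(r − g) = 14200/(0.07 − 0.037) = 430,303.0303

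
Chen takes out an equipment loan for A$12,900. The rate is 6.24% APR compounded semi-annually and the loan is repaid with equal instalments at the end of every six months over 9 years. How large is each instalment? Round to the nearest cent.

With 2 periods per year: i = 0.0312, n = 18.
PMT = 12900 / ( [1 − (1+0.0312)^(−18)] / 0.0312 ) = 12900 / 13.615009 = 947.4838

A$947.48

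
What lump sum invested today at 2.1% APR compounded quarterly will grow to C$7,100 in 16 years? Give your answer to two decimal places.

Periodic rate i = 0.021/4 = 0.00525; n = 16 × 4 = 64 periods.
PV = 7,100 / (1 + 0.00525)^64 = 7,100 / 1.398110 = 5,078.2855

C$5,078.29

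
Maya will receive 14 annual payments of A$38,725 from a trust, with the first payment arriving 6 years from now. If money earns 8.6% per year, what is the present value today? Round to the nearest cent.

PV at t=5 (ordinary 14-year annuity): 38725 × a(14|0.086) = 38725 × 7.964510 = 308,425.6457
Discount back 5 years: 308,425.6457 × (1+0.086)^(−5) = 308,425.6457 × 0.661989 = 204,174.4321

A$204,174.43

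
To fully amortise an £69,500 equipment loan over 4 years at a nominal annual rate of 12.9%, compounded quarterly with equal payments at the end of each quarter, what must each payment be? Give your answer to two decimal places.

Periodic rate i = 0.129/4 = 0.03225; n = 4 × 4 = 16 periods.
PMT = 69500 / ( [1 − (1+0.03225)^(−16)] / 0.03225 ) = 69500 / 12.347736 = 5,628.5623

£5,628.56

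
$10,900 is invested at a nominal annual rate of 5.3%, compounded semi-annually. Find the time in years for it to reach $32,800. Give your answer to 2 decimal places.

Periodic rate i = 0.053/2 = 0.0265.
n = ln(32800/10900) / ln(1+0.0265) = ln(3.00917) / 0.026155 = 42.1207 half-years
= 42.1207/2 years

21.06 years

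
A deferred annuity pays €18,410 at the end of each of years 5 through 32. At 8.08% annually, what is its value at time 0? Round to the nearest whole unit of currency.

PV at t=4 (ordinary 28-year annuity): 18410 × a(28|0.0808) = 18410 × 10.971099 = 201,977.9291
PV₀ = 201,977.9291 / (1+0.0808)^4 = 201,977.9291 / 1.364525 = 148,020.7399

€148,021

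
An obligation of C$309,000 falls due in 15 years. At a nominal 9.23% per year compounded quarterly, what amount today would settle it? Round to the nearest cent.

Periodic rate i = 0.0923/4 = 0.023075; n = 15 × 4 = 60 periods.
Discount factor = (1+0.023075)^(−60) = 0.254420; PV = 309,000 × 0.254420 = 78,615.8547

C$78,615.85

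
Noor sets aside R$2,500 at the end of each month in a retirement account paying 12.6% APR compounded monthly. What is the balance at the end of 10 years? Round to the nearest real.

R$595,795

With 12 periods per year: i = 0.0105, n = 120.
Accumulation factor s(120|0.0105) = 238.317971; FV = 2500 × 238.317971 = 595,794.9269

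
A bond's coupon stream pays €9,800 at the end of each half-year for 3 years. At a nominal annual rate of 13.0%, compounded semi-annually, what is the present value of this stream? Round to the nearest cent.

€47,441.93

With 2 periods per year: i = 0.065, n = 6.
Annuity factor a(6|0.065) = 4.841014; PV = 9800 × 4.841014 = 47,441.9329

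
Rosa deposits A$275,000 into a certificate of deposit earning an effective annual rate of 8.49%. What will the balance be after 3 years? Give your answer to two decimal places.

FV = 275,000 × (1 + 0.0849)^3 = 351,157.3973

A$351,157.40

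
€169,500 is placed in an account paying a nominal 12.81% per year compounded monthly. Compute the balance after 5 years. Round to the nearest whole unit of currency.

With 12 periods per year: i = 0.010675, n = 60.
FV = 169,500 × (1 + 0.010675)^60 = 320,524.3968

€320,524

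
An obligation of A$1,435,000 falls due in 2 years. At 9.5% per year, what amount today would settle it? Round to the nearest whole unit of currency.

A$1,196,806

PV = 1,435,000 / (1 + 0.095)^2 = 1,435,000 / 1.199025 = 1,196,805.7380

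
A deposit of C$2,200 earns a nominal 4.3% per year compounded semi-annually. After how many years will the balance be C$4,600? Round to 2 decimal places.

17.34 years

Periodic rate i = 0.043/2 = 0.0215.
(1+i)^n = 4600/2200 = 2.09091, so n = ln 2.09091 / ln 1.0215 = 34.6744 half-years
= 34.6744/2 years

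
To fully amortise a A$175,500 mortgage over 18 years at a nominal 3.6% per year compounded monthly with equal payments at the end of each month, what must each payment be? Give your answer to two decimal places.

A$1,105.16

i = 0.036/12 = 0.003 per month; n = 18·12 = 216.
Annuity-PV factor = 158.800470; PMT = 175500 / 158.800470 = 1,105.1605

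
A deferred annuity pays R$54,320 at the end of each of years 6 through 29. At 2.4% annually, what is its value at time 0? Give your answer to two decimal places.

Value one period before first payment (t=5): 54320 × [1 − (1+0.024)^(−24)] / 0.024 = 54320 × 18.084169 = 982,332.0636
PV₀ = 982,332.0636 / (1+0.024)^5 = 982,332.0636 / 1.125900 = 872,486.1399

R$872,486.14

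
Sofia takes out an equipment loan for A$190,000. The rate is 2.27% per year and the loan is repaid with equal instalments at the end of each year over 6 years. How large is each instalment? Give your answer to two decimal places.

A$34,229.63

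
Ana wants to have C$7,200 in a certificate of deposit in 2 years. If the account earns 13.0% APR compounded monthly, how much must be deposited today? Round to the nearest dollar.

i = 0.13/12 = 0.0108333 per month; n = 2·12 = 24.
Discount factor = (1+0.0108333)^(−24) = 0.772130; PV = 7,200 × 0.772130 = 5,559.3393

C$5,559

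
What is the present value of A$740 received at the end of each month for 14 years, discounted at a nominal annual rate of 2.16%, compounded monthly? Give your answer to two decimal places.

Periodic rate i = 0.0216/12 = 0.0018; n = 14 × 12 = 168 periods.
PV = 740 × [1 − (1+0.0018)^(−168)] / 0.0018 = 740 × 144.864826 = 107,199.9714

A$107,199.97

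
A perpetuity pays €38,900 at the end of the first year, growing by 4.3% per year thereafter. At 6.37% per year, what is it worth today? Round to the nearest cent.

€1,879,227.05

PV = D₁/(r − g) = 38900/(0.0637 − 0.043) = 1,879,227.0531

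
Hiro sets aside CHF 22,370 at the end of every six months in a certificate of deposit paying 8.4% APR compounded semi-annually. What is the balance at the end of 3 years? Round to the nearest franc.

i = 0.084/2 = 0.042 per half-year; n = 3·2 = 6.
Accumulation factor s(6|0.042) = 6.666410; FV = 22370 × 6.666410 = 149,127.5944

CHF 149,128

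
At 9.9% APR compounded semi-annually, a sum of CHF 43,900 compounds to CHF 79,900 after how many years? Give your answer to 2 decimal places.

Periodic rate i = 0.099/2 = 0.0495.
(1+i)^n = 79900/43900 = 1.82005, so n = ln 1.82005 / ln 1.0495 = 12.3952 half-years
= 12.3952/2 years

6.20 years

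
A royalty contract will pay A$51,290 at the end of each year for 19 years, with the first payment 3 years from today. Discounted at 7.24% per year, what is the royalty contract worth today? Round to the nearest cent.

Value one period before first payment (t=2): 51290 × [1 − (1+0.0724)^(−19)] / 0.0724 = 51290 × 10.152146 = 520,703.5616
PV₀ = 520,703.5616 / (1+0.0724)^2 = 520,703.5616 / 1.150042 = 452,769.2643

A$452,769.26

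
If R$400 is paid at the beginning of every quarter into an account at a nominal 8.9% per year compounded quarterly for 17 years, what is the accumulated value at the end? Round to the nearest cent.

With 4 periods per year: i = 0.02225, n = 68.
FV = 400 × [(1+0.02225)^68 − 1] / 0.02225 × (1+i) = 400 × 159.224929 = 63,689.9717
(annuity-due: payments at period start, so ×(1+i).)

R$63,689.97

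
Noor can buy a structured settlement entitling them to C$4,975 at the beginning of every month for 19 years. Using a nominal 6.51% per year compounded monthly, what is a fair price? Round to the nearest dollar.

C$653,481

Periodic rate i = 0.0651/12 = 0.005425; n = 19 × 12 = 228 periods.
PV = 4975 × [1 − (1+0.005425)^(−228)] / 0.005425 × (1+i) = 4975 × 131.353033 = 653,481.3367
(Beginning-of-period payments → annuity-due factor ×(1+i).)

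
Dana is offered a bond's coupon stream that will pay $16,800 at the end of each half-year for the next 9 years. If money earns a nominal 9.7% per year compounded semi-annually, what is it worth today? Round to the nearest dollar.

i = 0.097/2 = 0.0485 per half-year; n = 9·2 = 18.
Annuity factor a(18|0.0485) = 11.827796; PV = 16800 × 11.827796 = 198,706.9806

$198,707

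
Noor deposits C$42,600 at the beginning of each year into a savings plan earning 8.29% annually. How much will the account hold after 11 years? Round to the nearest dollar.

FV = PMT · [(1+i)^n − 1] / i × (1+i) = 42600 · 18.306638 = 779,862.7724
Payments are at the start of each period, so multiply by (1+i).

C$779,863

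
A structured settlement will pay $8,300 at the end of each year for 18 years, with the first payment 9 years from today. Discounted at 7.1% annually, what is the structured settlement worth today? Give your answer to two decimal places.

$47,884.25

Value one period before first payment (t=8): 8300 × [1 − (1+0.071)^(−18)] / 0.071 = 8300 × 9.986892 = 82,891.2020
Discount back 8 years: 82,891.2020 × (1+0.071)^(−8) = 82,891.2020 × 0.577676 = 47,884.2479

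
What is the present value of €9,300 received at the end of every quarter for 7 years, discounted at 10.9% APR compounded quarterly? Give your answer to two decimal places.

With 4 periods per year: i = 0.02725, n = 28.
PV = 9300 × [1 − (1+0.02725)^(−28)] / 0.02725 = 9300 × 19.410978 = 180,522.0915

€180,522.09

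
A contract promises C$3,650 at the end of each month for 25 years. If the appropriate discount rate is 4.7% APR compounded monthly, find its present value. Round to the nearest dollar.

C$643,461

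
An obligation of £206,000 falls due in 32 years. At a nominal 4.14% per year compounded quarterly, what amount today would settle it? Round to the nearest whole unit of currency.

£55,141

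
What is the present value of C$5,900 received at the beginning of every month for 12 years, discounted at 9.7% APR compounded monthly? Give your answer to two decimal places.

C$504,978.00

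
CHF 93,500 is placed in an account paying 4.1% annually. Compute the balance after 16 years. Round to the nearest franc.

CHF 177,837

FV = PV·(1+i)^n = 93,500 × 1.902005 = 177,837.4748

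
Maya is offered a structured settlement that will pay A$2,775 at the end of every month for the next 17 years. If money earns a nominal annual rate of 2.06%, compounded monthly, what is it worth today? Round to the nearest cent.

A$477,258.94

With 12 periods per year: i = 0.00171667, n = 204.
PV = PMT · [1 − (1+i)^(−n)] / i = 2775 · 171.985203 = 477,258.9388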